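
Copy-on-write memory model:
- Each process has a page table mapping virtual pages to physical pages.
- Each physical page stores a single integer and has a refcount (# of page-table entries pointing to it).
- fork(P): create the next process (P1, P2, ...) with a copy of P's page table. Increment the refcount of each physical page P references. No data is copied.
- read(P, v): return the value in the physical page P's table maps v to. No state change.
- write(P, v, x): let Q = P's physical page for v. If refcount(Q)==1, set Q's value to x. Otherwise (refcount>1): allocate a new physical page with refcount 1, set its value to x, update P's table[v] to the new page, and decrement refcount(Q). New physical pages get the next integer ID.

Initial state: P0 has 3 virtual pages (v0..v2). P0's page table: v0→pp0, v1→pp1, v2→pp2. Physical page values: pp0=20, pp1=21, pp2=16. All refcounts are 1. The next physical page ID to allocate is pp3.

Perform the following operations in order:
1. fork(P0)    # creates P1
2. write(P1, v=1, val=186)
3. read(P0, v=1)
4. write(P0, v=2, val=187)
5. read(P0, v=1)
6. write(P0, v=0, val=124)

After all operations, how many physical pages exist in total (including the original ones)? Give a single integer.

Answer: 6

Derivation:
Op 1: fork(P0) -> P1. 3 ppages; refcounts: pp0:2 pp1:2 pp2:2
Op 2: write(P1, v1, 186). refcount(pp1)=2>1 -> COPY to pp3. 4 ppages; refcounts: pp0:2 pp1:1 pp2:2 pp3:1
Op 3: read(P0, v1) -> 21. No state change.
Op 4: write(P0, v2, 187). refcount(pp2)=2>1 -> COPY to pp4. 5 ppages; refcounts: pp0:2 pp1:1 pp2:1 pp3:1 pp4:1
Op 5: read(P0, v1) -> 21. No state change.
Op 6: write(P0, v0, 124). refcount(pp0)=2>1 -> COPY to pp5. 6 ppages; refcounts: pp0:1 pp1:1 pp2:1 pp3:1 pp4:1 pp5:1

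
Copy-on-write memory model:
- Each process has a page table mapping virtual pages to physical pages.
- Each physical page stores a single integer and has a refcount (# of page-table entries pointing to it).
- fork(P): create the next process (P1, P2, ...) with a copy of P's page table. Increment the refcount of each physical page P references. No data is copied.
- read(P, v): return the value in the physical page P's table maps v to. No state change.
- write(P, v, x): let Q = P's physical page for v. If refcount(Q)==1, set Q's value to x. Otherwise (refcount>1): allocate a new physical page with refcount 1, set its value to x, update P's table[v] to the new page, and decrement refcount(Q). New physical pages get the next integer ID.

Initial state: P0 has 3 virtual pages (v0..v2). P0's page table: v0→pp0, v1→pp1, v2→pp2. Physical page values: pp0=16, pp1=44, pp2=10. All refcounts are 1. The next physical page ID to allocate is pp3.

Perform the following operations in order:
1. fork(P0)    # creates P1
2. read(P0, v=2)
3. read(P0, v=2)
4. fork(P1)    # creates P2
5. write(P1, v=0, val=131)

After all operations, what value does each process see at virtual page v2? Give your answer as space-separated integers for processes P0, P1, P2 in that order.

Op 1: fork(P0) -> P1. 3 ppages; refcounts: pp0:2 pp1:2 pp2:2
Op 2: read(P0, v2) -> 10. No state change.
Op 3: read(P0, v2) -> 10. No state change.
Op 4: fork(P1) -> P2. 3 ppages; refcounts: pp0:3 pp1:3 pp2:3
Op 5: write(P1, v0, 131). refcount(pp0)=3>1 -> COPY to pp3. 4 ppages; refcounts: pp0:2 pp1:3 pp2:3 pp3:1
P0: v2 -> pp2 = 10
P1: v2 -> pp2 = 10
P2: v2 -> pp2 = 10

Answer: 10 10 10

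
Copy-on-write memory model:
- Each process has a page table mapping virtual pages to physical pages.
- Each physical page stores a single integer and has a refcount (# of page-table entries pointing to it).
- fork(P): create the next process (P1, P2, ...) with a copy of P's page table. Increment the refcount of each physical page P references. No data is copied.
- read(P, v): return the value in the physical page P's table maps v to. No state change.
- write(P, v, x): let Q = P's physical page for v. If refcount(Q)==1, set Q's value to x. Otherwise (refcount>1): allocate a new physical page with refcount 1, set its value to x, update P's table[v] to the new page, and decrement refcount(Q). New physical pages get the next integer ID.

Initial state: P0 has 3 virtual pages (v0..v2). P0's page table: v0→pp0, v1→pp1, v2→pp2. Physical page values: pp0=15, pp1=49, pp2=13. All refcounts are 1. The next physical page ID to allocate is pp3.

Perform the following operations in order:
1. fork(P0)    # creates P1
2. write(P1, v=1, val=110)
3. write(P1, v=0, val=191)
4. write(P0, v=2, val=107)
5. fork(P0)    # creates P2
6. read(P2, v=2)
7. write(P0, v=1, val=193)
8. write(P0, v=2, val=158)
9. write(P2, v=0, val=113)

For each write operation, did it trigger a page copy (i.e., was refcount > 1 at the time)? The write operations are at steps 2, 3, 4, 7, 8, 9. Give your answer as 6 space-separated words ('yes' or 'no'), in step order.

Op 1: fork(P0) -> P1. 3 ppages; refcounts: pp0:2 pp1:2 pp2:2
Op 2: write(P1, v1, 110). refcount(pp1)=2>1 -> COPY to pp3. 4 ppages; refcounts: pp0:2 pp1:1 pp2:2 pp3:1
Op 3: write(P1, v0, 191). refcount(pp0)=2>1 -> COPY to pp4. 5 ppages; refcounts: pp0:1 pp1:1 pp2:2 pp3:1 pp4:1
Op 4: write(P0, v2, 107). refcount(pp2)=2>1 -> COPY to pp5. 6 ppages; refcounts: pp0:1 pp1:1 pp2:1 pp3:1 pp4:1 pp5:1
Op 5: fork(P0) -> P2. 6 ppages; refcounts: pp0:2 pp1:2 pp2:1 pp3:1 pp4:1 pp5:2
Op 6: read(P2, v2) -> 107. No state change.
Op 7: write(P0, v1, 193). refcount(pp1)=2>1 -> COPY to pp6. 7 ppages; refcounts: pp0:2 pp1:1 pp2:1 pp3:1 pp4:1 pp5:2 pp6:1
Op 8: write(P0, v2, 158). refcount(pp5)=2>1 -> COPY to pp7. 8 ppages; refcounts: pp0:2 pp1:1 pp2:1 pp3:1 pp4:1 pp5:1 pp6:1 pp7:1
Op 9: write(P2, v0, 113). refcount(pp0)=2>1 -> COPY to pp8. 9 ppages; refcounts: pp0:1 pp1:1 pp2:1 pp3:1 pp4:1 pp5:1 pp6:1 pp7:1 pp8:1

yes yes yes yes yes yes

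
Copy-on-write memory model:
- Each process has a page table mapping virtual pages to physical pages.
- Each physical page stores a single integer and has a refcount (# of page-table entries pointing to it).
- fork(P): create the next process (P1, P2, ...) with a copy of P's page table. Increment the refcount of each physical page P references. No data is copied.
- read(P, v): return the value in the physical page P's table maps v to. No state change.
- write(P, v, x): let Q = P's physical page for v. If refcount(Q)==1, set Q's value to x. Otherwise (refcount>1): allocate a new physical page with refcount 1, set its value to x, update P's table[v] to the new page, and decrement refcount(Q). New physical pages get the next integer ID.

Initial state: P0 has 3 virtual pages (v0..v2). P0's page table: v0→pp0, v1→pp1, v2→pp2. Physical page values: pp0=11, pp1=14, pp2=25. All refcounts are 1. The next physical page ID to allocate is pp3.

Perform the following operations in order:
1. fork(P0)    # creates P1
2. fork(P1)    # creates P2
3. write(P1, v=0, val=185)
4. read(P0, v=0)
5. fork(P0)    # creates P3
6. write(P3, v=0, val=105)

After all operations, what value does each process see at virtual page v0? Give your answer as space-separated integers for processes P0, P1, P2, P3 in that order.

Answer: 11 185 11 105

Derivation:
Op 1: fork(P0) -> P1. 3 ppages; refcounts: pp0:2 pp1:2 pp2:2
Op 2: fork(P1) -> P2. 3 ppages; refcounts: pp0:3 pp1:3 pp2:3
Op 3: write(P1, v0, 185). refcount(pp0)=3>1 -> COPY to pp3. 4 ppages; refcounts: pp0:2 pp1:3 pp2:3 pp3:1
Op 4: read(P0, v0) -> 11. No state change.
Op 5: fork(P0) -> P3. 4 ppages; refcounts: pp0:3 pp1:4 pp2:4 pp3:1
Op 6: write(P3, v0, 105). refcount(pp0)=3>1 -> COPY to pp4. 5 ppages; refcounts: pp0:2 pp1:4 pp2:4 pp3:1 pp4:1
P0: v0 -> pp0 = 11
P1: v0 -> pp3 = 185
P2: v0 -> pp0 = 11
P3: v0 -> pp4 = 105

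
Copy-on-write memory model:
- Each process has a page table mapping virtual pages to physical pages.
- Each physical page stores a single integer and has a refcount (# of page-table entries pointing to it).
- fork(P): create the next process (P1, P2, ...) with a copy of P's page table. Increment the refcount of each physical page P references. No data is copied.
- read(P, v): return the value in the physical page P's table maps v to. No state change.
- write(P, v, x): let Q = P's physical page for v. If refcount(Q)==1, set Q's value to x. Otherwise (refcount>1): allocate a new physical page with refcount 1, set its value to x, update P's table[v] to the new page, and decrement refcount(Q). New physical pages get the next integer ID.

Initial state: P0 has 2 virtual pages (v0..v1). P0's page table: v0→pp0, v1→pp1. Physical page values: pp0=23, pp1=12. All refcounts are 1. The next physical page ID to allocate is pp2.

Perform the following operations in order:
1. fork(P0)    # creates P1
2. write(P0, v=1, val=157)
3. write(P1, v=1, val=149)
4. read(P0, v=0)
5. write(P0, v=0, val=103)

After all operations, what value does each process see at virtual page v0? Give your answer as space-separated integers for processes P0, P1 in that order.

Answer: 103 23

Derivation:
Op 1: fork(P0) -> P1. 2 ppages; refcounts: pp0:2 pp1:2
Op 2: write(P0, v1, 157). refcount(pp1)=2>1 -> COPY to pp2. 3 ppages; refcounts: pp0:2 pp1:1 pp2:1
Op 3: write(P1, v1, 149). refcount(pp1)=1 -> write in place. 3 ppages; refcounts: pp0:2 pp1:1 pp2:1
Op 4: read(P0, v0) -> 23. No state change.
Op 5: write(P0, v0, 103). refcount(pp0)=2>1 -> COPY to pp3. 4 ppages; refcounts: pp0:1 pp1:1 pp2:1 pp3:1
P0: v0 -> pp3 = 103
P1: v0 -> pp0 = 23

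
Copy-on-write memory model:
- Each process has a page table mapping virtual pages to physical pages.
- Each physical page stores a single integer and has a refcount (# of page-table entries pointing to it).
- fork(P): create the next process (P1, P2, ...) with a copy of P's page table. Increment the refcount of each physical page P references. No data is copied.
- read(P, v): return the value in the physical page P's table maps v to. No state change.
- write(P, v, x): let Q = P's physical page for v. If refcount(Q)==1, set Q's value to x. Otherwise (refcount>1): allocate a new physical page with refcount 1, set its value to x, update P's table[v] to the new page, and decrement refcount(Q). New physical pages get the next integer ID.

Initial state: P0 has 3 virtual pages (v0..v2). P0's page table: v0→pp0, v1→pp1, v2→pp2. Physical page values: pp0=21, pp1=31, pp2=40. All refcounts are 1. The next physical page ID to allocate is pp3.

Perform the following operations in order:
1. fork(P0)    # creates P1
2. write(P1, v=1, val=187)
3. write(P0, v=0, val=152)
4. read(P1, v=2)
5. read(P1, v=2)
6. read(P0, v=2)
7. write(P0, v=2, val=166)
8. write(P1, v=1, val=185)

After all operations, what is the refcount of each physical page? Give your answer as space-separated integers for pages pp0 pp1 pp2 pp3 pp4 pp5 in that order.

Op 1: fork(P0) -> P1. 3 ppages; refcounts: pp0:2 pp1:2 pp2:2
Op 2: write(P1, v1, 187). refcount(pp1)=2>1 -> COPY to pp3. 4 ppages; refcounts: pp0:2 pp1:1 pp2:2 pp3:1
Op 3: write(P0, v0, 152). refcount(pp0)=2>1 -> COPY to pp4. 5 ppages; refcounts: pp0:1 pp1:1 pp2:2 pp3:1 pp4:1
Op 4: read(P1, v2) -> 40. No state change.
Op 5: read(P1, v2) -> 40. No state change.
Op 6: read(P0, v2) -> 40. No state change.
Op 7: write(P0, v2, 166). refcount(pp2)=2>1 -> COPY to pp5. 6 ppages; refcounts: pp0:1 pp1:1 pp2:1 pp3:1 pp4:1 pp5:1
Op 8: write(P1, v1, 185). refcount(pp3)=1 -> write in place. 6 ppages; refcounts: pp0:1 pp1:1 pp2:1 pp3:1 pp4:1 pp5:1

Answer: 1 1 1 1 1 1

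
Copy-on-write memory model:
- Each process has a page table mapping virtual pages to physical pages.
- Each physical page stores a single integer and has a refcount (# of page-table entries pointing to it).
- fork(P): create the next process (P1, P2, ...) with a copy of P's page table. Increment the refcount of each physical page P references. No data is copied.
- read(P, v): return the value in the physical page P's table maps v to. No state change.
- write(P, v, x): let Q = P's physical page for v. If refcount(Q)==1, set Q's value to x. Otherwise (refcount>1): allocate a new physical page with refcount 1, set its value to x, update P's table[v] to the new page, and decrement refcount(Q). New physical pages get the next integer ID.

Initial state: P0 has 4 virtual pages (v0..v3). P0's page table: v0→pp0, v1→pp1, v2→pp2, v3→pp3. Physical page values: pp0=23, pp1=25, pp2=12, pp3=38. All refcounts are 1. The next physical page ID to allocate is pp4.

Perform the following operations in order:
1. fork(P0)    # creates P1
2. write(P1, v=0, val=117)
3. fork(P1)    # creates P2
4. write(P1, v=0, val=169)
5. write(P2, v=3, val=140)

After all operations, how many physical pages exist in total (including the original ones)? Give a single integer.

Op 1: fork(P0) -> P1. 4 ppages; refcounts: pp0:2 pp1:2 pp2:2 pp3:2
Op 2: write(P1, v0, 117). refcount(pp0)=2>1 -> COPY to pp4. 5 ppages; refcounts: pp0:1 pp1:2 pp2:2 pp3:2 pp4:1
Op 3: fork(P1) -> P2. 5 ppages; refcounts: pp0:1 pp1:3 pp2:3 pp3:3 pp4:2
Op 4: write(P1, v0, 169). refcount(pp4)=2>1 -> COPY to pp5. 6 ppages; refcounts: pp0:1 pp1:3 pp2:3 pp3:3 pp4:1 pp5:1
Op 5: write(P2, v3, 140). refcount(pp3)=3>1 -> COPY to pp6. 7 ppages; refcounts: pp0:1 pp1:3 pp2:3 pp3:2 pp4:1 pp5:1 pp6:1

Answer: 7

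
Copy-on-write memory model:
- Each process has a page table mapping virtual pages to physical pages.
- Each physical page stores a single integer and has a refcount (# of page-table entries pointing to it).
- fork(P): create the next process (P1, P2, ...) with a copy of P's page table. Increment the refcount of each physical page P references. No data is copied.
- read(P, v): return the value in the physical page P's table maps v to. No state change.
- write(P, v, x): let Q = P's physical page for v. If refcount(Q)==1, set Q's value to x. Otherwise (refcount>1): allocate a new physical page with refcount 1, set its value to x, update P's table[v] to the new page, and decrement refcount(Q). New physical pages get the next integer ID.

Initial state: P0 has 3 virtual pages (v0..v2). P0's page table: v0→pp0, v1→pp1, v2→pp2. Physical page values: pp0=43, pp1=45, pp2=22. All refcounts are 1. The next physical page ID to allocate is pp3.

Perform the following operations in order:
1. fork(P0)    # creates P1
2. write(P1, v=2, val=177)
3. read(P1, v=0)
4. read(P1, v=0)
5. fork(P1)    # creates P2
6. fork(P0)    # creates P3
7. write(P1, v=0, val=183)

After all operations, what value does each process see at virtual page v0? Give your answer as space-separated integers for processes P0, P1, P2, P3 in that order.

Answer: 43 183 43 43

Derivation:
Op 1: fork(P0) -> P1. 3 ppages; refcounts: pp0:2 pp1:2 pp2:2
Op 2: write(P1, v2, 177). refcount(pp2)=2>1 -> COPY to pp3. 4 ppages; refcounts: pp0:2 pp1:2 pp2:1 pp3:1
Op 3: read(P1, v0) -> 43. No state change.
Op 4: read(P1, v0) -> 43. No state change.
Op 5: fork(P1) -> P2. 4 ppages; refcounts: pp0:3 pp1:3 pp2:1 pp3:2
Op 6: fork(P0) -> P3. 4 ppages; refcounts: pp0:4 pp1:4 pp2:2 pp3:2
Op 7: write(P1, v0, 183). refcount(pp0)=4>1 -> COPY to pp4. 5 ppages; refcounts: pp0:3 pp1:4 pp2:2 pp3:2 pp4:1
P0: v0 -> pp0 = 43
P1: v0 -> pp4 = 183
P2: v0 -> pp0 = 43
P3: v0 -> pp0 = 43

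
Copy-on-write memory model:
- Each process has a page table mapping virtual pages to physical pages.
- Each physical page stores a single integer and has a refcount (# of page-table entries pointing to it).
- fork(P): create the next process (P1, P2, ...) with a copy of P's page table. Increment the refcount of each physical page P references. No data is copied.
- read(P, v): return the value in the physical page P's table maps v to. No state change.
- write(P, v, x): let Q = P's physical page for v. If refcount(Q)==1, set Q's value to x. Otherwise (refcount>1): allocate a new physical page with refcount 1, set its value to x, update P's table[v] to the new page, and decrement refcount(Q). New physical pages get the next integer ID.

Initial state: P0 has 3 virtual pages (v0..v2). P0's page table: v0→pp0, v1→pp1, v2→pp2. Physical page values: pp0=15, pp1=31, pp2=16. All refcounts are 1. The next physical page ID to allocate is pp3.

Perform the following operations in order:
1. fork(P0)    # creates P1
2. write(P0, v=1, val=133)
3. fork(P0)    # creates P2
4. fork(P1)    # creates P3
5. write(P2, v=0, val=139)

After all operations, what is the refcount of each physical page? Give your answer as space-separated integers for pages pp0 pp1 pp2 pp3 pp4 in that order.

Answer: 3 2 4 2 1

Derivation:
Op 1: fork(P0) -> P1. 3 ppages; refcounts: pp0:2 pp1:2 pp2:2
Op 2: write(P0, v1, 133). refcount(pp1)=2>1 -> COPY to pp3. 4 ppages; refcounts: pp0:2 pp1:1 pp2:2 pp3:1
Op 3: fork(P0) -> P2. 4 ppages; refcounts: pp0:3 pp1:1 pp2:3 pp3:2
Op 4: fork(P1) -> P3. 4 ppages; refcounts: pp0:4 pp1:2 pp2:4 pp3:2
Op 5: write(P2, v0, 139). refcount(pp0)=4>1 -> COPY to pp4. 5 ppages; refcounts: pp0:3 pp1:2 pp2:4 pp3:2 pp4:1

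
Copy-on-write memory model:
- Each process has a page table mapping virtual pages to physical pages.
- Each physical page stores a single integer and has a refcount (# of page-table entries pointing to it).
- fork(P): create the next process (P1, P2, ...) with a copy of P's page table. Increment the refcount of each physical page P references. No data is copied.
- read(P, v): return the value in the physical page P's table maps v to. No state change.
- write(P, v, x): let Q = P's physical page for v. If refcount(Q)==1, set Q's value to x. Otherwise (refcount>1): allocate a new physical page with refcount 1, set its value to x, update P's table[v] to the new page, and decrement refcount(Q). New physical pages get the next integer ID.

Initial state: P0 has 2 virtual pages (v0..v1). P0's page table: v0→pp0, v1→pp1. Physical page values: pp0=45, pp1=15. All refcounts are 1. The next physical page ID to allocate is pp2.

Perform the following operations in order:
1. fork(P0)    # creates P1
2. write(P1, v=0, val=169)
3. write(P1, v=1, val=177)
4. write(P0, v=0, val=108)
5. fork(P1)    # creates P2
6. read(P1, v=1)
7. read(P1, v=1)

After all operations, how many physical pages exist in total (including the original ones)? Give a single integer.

Op 1: fork(P0) -> P1. 2 ppages; refcounts: pp0:2 pp1:2
Op 2: write(P1, v0, 169). refcount(pp0)=2>1 -> COPY to pp2. 3 ppages; refcounts: pp0:1 pp1:2 pp2:1
Op 3: write(P1, v1, 177). refcount(pp1)=2>1 -> COPY to pp3. 4 ppages; refcounts: pp0:1 pp1:1 pp2:1 pp3:1
Op 4: write(P0, v0, 108). refcount(pp0)=1 -> write in place. 4 ppages; refcounts: pp0:1 pp1:1 pp2:1 pp3:1
Op 5: fork(P1) -> P2. 4 ppages; refcounts: pp0:1 pp1:1 pp2:2 pp3:2
Op 6: read(P1, v1) -> 177. No state change.
Op 7: read(P1, v1) -> 177. No state change.

Answer: 4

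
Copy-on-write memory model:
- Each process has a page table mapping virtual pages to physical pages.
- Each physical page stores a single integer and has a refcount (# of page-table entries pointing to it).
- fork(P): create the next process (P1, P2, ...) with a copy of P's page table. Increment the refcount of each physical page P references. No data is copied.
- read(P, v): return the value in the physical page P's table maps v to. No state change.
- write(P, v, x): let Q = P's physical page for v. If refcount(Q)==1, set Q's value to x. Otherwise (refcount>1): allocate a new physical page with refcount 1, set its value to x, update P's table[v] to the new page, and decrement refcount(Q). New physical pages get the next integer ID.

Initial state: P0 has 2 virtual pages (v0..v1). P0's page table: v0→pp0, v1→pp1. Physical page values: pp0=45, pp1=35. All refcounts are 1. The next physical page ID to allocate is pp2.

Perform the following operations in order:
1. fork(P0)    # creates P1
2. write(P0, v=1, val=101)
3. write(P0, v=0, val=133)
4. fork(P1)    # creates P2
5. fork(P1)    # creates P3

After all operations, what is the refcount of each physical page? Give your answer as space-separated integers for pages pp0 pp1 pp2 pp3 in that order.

Op 1: fork(P0) -> P1. 2 ppages; refcounts: pp0:2 pp1:2
Op 2: write(P0, v1, 101). refcount(pp1)=2>1 -> COPY to pp2. 3 ppages; refcounts: pp0:2 pp1:1 pp2:1
Op 3: write(P0, v0, 133). refcount(pp0)=2>1 -> COPY to pp3. 4 ppages; refcounts: pp0:1 pp1:1 pp2:1 pp3:1
Op 4: fork(P1) -> P2. 4 ppages; refcounts: pp0:2 pp1:2 pp2:1 pp3:1
Op 5: fork(P1) -> P3. 4 ppages; refcounts: pp0:3 pp1:3 pp2:1 pp3:1

Answer: 3 3 1 1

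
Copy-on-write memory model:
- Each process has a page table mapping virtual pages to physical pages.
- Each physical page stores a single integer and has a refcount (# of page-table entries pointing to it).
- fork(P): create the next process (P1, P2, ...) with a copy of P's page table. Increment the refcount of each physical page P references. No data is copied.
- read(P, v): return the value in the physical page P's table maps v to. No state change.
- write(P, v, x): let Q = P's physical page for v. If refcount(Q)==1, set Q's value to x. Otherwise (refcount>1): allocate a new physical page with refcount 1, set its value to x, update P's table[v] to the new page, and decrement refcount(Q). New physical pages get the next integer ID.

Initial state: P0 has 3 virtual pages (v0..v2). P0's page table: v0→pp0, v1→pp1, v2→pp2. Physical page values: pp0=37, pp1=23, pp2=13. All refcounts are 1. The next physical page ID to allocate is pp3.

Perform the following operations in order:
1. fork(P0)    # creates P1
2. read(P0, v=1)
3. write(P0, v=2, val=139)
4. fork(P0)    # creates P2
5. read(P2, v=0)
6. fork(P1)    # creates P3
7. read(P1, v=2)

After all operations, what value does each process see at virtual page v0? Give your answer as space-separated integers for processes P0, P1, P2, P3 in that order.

Answer: 37 37 37 37

Derivation:
Op 1: fork(P0) -> P1. 3 ppages; refcounts: pp0:2 pp1:2 pp2:2
Op 2: read(P0, v1) -> 23. No state change.
Op 3: write(P0, v2, 139). refcount(pp2)=2>1 -> COPY to pp3. 4 ppages; refcounts: pp0:2 pp1:2 pp2:1 pp3:1
Op 4: fork(P0) -> P2. 4 ppages; refcounts: pp0:3 pp1:3 pp2:1 pp3:2
Op 5: read(P2, v0) -> 37. No state change.
Op 6: fork(P1) -> P3. 4 ppages; refcounts: pp0:4 pp1:4 pp2:2 pp3:2
Op 7: read(P1, v2) -> 13. No state change.
P0: v0 -> pp0 = 37
P1: v0 -> pp0 = 37
P2: v0 -> pp0 = 37
P3: v0 -> pp0 = 37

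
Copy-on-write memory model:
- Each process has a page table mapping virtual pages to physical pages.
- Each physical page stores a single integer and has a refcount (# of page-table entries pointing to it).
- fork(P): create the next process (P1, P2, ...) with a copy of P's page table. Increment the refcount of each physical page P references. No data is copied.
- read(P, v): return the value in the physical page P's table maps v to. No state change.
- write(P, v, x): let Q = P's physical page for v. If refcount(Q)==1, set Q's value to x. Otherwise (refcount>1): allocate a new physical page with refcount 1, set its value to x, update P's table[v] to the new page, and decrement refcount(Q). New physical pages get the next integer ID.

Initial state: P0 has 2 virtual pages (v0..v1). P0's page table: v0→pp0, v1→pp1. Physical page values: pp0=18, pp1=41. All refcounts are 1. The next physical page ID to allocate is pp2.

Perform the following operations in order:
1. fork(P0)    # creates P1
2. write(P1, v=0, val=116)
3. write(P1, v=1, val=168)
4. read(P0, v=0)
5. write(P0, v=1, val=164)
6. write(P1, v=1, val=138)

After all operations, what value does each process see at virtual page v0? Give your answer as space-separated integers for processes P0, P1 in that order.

Answer: 18 116

Derivation:
Op 1: fork(P0) -> P1. 2 ppages; refcounts: pp0:2 pp1:2
Op 2: write(P1, v0, 116). refcount(pp0)=2>1 -> COPY to pp2. 3 ppages; refcounts: pp0:1 pp1:2 pp2:1
Op 3: write(P1, v1, 168). refcount(pp1)=2>1 -> COPY to pp3. 4 ppages; refcounts: pp0:1 pp1:1 pp2:1 pp3:1
Op 4: read(P0, v0) -> 18. No state change.
Op 5: write(P0, v1, 164). refcount(pp1)=1 -> write in place. 4 ppages; refcounts: pp0:1 pp1:1 pp2:1 pp3:1
Op 6: write(P1, v1, 138). refcount(pp3)=1 -> write in place. 4 ppages; refcounts: pp0:1 pp1:1 pp2:1 pp3:1
P0: v0 -> pp0 = 18
P1: v0 -> pp2 = 116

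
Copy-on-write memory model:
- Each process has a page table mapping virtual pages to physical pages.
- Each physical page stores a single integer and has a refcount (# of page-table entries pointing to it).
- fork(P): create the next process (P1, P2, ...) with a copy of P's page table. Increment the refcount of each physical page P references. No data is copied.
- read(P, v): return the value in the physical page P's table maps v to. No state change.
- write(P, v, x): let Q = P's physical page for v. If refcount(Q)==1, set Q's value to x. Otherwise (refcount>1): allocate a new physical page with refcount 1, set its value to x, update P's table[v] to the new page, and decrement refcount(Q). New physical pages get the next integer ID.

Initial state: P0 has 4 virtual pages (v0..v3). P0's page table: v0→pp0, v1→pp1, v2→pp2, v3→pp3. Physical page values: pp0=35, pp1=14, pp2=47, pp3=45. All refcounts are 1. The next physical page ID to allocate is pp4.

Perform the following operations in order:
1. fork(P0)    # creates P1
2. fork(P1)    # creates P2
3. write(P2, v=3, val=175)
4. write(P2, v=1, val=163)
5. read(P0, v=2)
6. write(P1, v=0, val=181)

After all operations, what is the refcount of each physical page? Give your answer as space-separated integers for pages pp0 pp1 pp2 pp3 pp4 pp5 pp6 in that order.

Answer: 2 2 3 2 1 1 1

Derivation:
Op 1: fork(P0) -> P1. 4 ppages; refcounts: pp0:2 pp1:2 pp2:2 pp3:2
Op 2: fork(P1) -> P2. 4 ppages; refcounts: pp0:3 pp1:3 pp2:3 pp3:3
Op 3: write(P2, v3, 175). refcount(pp3)=3>1 -> COPY to pp4. 5 ppages; refcounts: pp0:3 pp1:3 pp2:3 pp3:2 pp4:1
Op 4: write(P2, v1, 163). refcount(pp1)=3>1 -> COPY to pp5. 6 ppages; refcounts: pp0:3 pp1:2 pp2:3 pp3:2 pp4:1 pp5:1
Op 5: read(P0, v2) -> 47. No state change.
Op 6: write(P1, v0, 181). refcount(pp0)=3>1 -> COPY to pp6. 7 ppages; refcounts: pp0:2 pp1:2 pp2:3 pp3:2 pp4:1 pp5:1 pp6:1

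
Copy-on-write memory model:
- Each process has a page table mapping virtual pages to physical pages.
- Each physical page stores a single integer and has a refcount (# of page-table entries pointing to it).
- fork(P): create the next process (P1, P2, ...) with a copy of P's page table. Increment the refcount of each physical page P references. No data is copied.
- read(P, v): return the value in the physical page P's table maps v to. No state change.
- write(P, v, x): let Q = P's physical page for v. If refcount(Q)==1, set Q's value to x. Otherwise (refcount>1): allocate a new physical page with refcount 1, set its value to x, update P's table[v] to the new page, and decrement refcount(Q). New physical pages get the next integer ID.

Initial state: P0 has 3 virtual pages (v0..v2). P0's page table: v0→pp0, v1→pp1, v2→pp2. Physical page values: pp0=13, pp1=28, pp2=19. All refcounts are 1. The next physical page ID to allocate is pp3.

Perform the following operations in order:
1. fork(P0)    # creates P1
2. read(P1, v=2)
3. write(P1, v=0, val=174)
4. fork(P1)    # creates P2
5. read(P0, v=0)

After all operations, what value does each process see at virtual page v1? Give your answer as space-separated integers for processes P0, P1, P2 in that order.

Op 1: fork(P0) -> P1. 3 ppages; refcounts: pp0:2 pp1:2 pp2:2
Op 2: read(P1, v2) -> 19. No state change.
Op 3: write(P1, v0, 174). refcount(pp0)=2>1 -> COPY to pp3. 4 ppages; refcounts: pp0:1 pp1:2 pp2:2 pp3:1
Op 4: fork(P1) -> P2. 4 ppages; refcounts: pp0:1 pp1:3 pp2:3 pp3:2
Op 5: read(P0, v0) -> 13. No state change.
P0: v1 -> pp1 = 28
P1: v1 -> pp1 = 28
P2: v1 -> pp1 = 28

Answer: 28 28 28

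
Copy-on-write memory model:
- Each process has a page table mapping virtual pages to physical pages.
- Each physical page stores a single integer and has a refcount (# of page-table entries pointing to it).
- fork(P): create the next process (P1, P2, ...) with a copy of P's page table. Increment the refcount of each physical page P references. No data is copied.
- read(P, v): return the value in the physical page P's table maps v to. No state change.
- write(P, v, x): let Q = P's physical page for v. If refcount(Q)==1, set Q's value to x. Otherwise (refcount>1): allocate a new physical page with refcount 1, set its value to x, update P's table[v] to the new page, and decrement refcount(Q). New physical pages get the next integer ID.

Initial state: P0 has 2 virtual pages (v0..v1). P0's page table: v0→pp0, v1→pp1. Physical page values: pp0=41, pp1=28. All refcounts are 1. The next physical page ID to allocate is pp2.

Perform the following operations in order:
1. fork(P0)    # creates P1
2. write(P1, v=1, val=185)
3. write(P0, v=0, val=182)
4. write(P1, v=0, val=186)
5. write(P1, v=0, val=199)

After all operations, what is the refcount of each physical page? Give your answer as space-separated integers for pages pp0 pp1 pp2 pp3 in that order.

Answer: 1 1 1 1

Derivation:
Op 1: fork(P0) -> P1. 2 ppages; refcounts: pp0:2 pp1:2
Op 2: write(P1, v1, 185). refcount(pp1)=2>1 -> COPY to pp2. 3 ppages; refcounts: pp0:2 pp1:1 pp2:1
Op 3: write(P0, v0, 182). refcount(pp0)=2>1 -> COPY to pp3. 4 ppages; refcounts: pp0:1 pp1:1 pp2:1 pp3:1
Op 4: write(P1, v0, 186). refcount(pp0)=1 -> write in place. 4 ppages; refcounts: pp0:1 pp1:1 pp2:1 pp3:1
Op 5: write(P1, v0, 199). refcount(pp0)=1 -> write in place. 4 ppages; refcounts: pp0:1 pp1:1 pp2:1 pp3:1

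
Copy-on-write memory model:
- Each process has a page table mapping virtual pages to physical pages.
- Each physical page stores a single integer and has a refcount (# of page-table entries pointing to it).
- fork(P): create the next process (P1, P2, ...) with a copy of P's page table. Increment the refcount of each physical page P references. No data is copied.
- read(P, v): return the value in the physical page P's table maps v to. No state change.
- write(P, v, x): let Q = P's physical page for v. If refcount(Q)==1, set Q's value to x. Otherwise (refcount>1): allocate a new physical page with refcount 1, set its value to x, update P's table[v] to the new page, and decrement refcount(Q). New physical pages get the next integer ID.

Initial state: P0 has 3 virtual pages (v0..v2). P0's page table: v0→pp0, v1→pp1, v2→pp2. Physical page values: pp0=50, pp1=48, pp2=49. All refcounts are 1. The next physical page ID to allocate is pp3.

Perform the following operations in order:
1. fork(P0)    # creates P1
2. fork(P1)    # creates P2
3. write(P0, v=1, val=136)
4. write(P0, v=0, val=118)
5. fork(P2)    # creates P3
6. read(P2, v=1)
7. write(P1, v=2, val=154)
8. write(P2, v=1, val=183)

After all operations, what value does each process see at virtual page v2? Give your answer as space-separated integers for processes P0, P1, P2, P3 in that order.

Answer: 49 154 49 49

Derivation:
Op 1: fork(P0) -> P1. 3 ppages; refcounts: pp0:2 pp1:2 pp2:2
Op 2: fork(P1) -> P2. 3 ppages; refcounts: pp0:3 pp1:3 pp2:3
Op 3: write(P0, v1, 136). refcount(pp1)=3>1 -> COPY to pp3. 4 ppages; refcounts: pp0:3 pp1:2 pp2:3 pp3:1
Op 4: write(P0, v0, 118). refcount(pp0)=3>1 -> COPY to pp4. 5 ppages; refcounts: pp0:2 pp1:2 pp2:3 pp3:1 pp4:1
Op 5: fork(P2) -> P3. 5 ppages; refcounts: pp0:3 pp1:3 pp2:4 pp3:1 pp4:1
Op 6: read(P2, v1) -> 48. No state change.
Op 7: write(P1, v2, 154). refcount(pp2)=4>1 -> COPY to pp5. 6 ppages; refcounts: pp0:3 pp1:3 pp2:3 pp3:1 pp4:1 pp5:1
Op 8: write(P2, v1, 183). refcount(pp1)=3>1 -> COPY to pp6. 7 ppages; refcounts: pp0:3 pp1:2 pp2:3 pp3:1 pp4:1 pp5:1 pp6:1
P0: v2 -> pp2 = 49
P1: v2 -> pp5 = 154
P2: v2 -> pp2 = 49
P3: v2 -> pp2 = 49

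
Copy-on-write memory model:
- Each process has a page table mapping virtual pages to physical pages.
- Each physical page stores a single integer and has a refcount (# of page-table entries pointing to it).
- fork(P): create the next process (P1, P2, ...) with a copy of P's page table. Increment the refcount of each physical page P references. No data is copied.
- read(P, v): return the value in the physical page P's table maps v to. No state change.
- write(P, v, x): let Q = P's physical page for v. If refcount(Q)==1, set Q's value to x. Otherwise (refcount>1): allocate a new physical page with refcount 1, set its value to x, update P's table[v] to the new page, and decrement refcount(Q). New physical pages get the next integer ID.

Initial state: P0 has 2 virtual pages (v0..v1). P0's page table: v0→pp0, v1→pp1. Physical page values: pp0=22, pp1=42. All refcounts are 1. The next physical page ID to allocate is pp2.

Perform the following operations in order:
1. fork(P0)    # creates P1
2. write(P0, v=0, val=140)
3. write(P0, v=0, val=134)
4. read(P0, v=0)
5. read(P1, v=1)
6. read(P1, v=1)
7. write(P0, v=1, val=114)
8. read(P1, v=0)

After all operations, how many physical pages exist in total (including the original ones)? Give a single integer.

Op 1: fork(P0) -> P1. 2 ppages; refcounts: pp0:2 pp1:2
Op 2: write(P0, v0, 140). refcount(pp0)=2>1 -> COPY to pp2. 3 ppages; refcounts: pp0:1 pp1:2 pp2:1
Op 3: write(P0, v0, 134). refcount(pp2)=1 -> write in place. 3 ppages; refcounts: pp0:1 pp1:2 pp2:1
Op 4: read(P0, v0) -> 134. No state change.
Op 5: read(P1, v1) -> 42. No state change.
Op 6: read(P1, v1) -> 42. No state change.
Op 7: write(P0, v1, 114). refcount(pp1)=2>1 -> COPY to pp3. 4 ppages; refcounts: pp0:1 pp1:1 pp2:1 pp3:1
Op 8: read(P1, v0) -> 22. No state change.

Answer: 4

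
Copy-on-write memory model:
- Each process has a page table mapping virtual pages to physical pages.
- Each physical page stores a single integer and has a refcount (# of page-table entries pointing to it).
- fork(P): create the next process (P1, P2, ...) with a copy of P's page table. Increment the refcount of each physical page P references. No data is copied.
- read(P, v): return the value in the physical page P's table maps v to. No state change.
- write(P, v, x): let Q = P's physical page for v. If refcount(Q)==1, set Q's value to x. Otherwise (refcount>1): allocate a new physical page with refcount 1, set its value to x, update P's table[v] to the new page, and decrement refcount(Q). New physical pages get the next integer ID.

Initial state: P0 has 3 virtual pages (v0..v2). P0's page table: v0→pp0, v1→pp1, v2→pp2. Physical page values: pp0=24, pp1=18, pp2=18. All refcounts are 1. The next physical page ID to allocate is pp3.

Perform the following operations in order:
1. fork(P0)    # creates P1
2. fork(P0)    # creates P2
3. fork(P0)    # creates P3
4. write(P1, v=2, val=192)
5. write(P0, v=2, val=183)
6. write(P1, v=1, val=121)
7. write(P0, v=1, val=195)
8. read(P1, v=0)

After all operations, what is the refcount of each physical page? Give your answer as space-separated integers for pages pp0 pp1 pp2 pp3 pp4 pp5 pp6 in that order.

Op 1: fork(P0) -> P1. 3 ppages; refcounts: pp0:2 pp1:2 pp2:2
Op 2: fork(P0) -> P2. 3 ppages; refcounts: pp0:3 pp1:3 pp2:3
Op 3: fork(P0) -> P3. 3 ppages; refcounts: pp0:4 pp1:4 pp2:4
Op 4: write(P1, v2, 192). refcount(pp2)=4>1 -> COPY to pp3. 4 ppages; refcounts: pp0:4 pp1:4 pp2:3 pp3:1
Op 5: write(P0, v2, 183). refcount(pp2)=3>1 -> COPY to pp4. 5 ppages; refcounts: pp0:4 pp1:4 pp2:2 pp3:1 pp4:1
Op 6: write(P1, v1, 121). refcount(pp1)=4>1 -> COPY to pp5. 6 ppages; refcounts: pp0:4 pp1:3 pp2:2 pp3:1 pp4:1 pp5:1
Op 7: write(P0, v1, 195). refcount(pp1)=3>1 -> COPY to pp6. 7 ppages; refcounts: pp0:4 pp1:2 pp2:2 pp3:1 pp4:1 pp5:1 pp6:1
Op 8: read(P1, v0) -> 24. No state change.

Answer: 4 2 2 1 1 1 1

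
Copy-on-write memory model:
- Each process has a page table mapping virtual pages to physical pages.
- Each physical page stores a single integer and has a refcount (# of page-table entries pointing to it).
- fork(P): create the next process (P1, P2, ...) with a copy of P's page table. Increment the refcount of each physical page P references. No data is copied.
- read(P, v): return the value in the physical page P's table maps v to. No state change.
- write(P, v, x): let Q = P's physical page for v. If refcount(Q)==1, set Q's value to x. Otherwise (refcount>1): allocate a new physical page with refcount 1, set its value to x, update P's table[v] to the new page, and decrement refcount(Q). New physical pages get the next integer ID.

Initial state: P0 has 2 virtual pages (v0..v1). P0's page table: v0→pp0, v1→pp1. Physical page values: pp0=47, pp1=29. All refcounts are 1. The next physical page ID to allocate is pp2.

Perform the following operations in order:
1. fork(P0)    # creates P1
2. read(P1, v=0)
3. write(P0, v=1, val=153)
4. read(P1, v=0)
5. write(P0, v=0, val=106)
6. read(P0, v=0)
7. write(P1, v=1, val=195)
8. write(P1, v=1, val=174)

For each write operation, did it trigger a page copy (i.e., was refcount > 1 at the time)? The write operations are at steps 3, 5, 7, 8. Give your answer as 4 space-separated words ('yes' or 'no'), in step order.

Op 1: fork(P0) -> P1. 2 ppages; refcounts: pp0:2 pp1:2
Op 2: read(P1, v0) -> 47. No state change.
Op 3: write(P0, v1, 153). refcount(pp1)=2>1 -> COPY to pp2. 3 ppages; refcounts: pp0:2 pp1:1 pp2:1
Op 4: read(P1, v0) -> 47. No state change.
Op 5: write(P0, v0, 106). refcount(pp0)=2>1 -> COPY to pp3. 4 ppages; refcounts: pp0:1 pp1:1 pp2:1 pp3:1
Op 6: read(P0, v0) -> 106. No state change.
Op 7: write(P1, v1, 195). refcount(pp1)=1 -> write in place. 4 ppages; refcounts: pp0:1 pp1:1 pp2:1 pp3:1
Op 8: write(P1, v1, 174). refcount(pp1)=1 -> write in place. 4 ppages; refcounts: pp0:1 pp1:1 pp2:1 pp3:1

yes yes no no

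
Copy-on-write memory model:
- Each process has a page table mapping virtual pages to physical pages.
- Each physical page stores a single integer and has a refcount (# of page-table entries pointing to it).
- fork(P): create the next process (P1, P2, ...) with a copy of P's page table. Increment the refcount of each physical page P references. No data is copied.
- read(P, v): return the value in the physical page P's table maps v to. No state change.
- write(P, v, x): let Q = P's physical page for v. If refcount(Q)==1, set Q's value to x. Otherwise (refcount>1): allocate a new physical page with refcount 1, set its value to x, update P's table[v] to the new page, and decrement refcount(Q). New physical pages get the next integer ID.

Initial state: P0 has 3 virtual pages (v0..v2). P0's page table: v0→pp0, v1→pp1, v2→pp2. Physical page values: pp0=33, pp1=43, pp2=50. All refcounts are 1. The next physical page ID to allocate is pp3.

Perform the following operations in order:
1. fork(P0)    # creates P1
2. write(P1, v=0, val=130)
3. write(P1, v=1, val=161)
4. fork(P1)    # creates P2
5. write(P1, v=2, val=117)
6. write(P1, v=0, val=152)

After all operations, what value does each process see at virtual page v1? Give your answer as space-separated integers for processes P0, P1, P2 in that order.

Op 1: fork(P0) -> P1. 3 ppages; refcounts: pp0:2 pp1:2 pp2:2
Op 2: write(P1, v0, 130). refcount(pp0)=2>1 -> COPY to pp3. 4 ppages; refcounts: pp0:1 pp1:2 pp2:2 pp3:1
Op 3: write(P1, v1, 161). refcount(pp1)=2>1 -> COPY to pp4. 5 ppages; refcounts: pp0:1 pp1:1 pp2:2 pp3:1 pp4:1
Op 4: fork(P1) -> P2. 5 ppages; refcounts: pp0:1 pp1:1 pp2:3 pp3:2 pp4:2
Op 5: write(P1, v2, 117). refcount(pp2)=3>1 -> COPY to pp5. 6 ppages; refcounts: pp0:1 pp1:1 pp2:2 pp3:2 pp4:2 pp5:1
Op 6: write(P1, v0, 152). refcount(pp3)=2>1 -> COPY to pp6. 7 ppages; refcounts: pp0:1 pp1:1 pp2:2 pp3:1 pp4:2 pp5:1 pp6:1
P0: v1 -> pp1 = 43
P1: v1 -> pp4 = 161
P2: v1 -> pp4 = 161

Answer: 43 161 161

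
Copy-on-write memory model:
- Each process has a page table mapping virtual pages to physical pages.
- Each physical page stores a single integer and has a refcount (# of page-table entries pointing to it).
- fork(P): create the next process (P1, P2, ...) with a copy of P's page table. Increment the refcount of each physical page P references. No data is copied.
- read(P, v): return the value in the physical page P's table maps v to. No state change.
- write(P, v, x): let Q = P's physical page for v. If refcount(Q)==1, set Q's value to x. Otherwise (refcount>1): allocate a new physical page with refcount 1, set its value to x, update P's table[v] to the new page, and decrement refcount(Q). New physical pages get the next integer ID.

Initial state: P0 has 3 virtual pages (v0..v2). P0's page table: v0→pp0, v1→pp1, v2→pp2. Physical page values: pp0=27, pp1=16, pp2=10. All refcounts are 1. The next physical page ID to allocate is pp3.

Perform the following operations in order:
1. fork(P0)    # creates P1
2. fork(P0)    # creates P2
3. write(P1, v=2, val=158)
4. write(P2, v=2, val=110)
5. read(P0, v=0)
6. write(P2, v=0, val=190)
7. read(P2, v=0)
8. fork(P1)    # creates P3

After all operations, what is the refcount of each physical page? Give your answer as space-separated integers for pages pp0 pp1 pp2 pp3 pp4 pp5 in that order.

Op 1: fork(P0) -> P1. 3 ppages; refcounts: pp0:2 pp1:2 pp2:2
Op 2: fork(P0) -> P2. 3 ppages; refcounts: pp0:3 pp1:3 pp2:3
Op 3: write(P1, v2, 158). refcount(pp2)=3>1 -> COPY to pp3. 4 ppages; refcounts: pp0:3 pp1:3 pp2:2 pp3:1
Op 4: write(P2, v2, 110). refcount(pp2)=2>1 -> COPY to pp4. 5 ppages; refcounts: pp0:3 pp1:3 pp2:1 pp3:1 pp4:1
Op 5: read(P0, v0) -> 27. No state change.
Op 6: write(P2, v0, 190). refcount(pp0)=3>1 -> COPY to pp5. 6 ppages; refcounts: pp0:2 pp1:3 pp2:1 pp3:1 pp4:1 pp5:1
Op 7: read(P2, v0) -> 190. No state change.
Op 8: fork(P1) -> P3. 6 ppages; refcounts: pp0:3 pp1:4 pp2:1 pp3:2 pp4:1 pp5:1

Answer: 3 4 1 2 1 1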